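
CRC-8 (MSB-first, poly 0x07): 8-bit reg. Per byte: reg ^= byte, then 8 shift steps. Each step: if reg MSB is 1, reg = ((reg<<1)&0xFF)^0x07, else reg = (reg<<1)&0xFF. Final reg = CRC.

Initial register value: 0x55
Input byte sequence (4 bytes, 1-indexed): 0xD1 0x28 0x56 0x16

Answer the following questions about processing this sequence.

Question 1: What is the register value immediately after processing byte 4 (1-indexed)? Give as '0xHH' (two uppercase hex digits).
Answer: 0x6B

Derivation:
After byte 1 (0xD1): reg=0x95
After byte 2 (0x28): reg=0x3A
After byte 3 (0x56): reg=0x03
After byte 4 (0x16): reg=0x6B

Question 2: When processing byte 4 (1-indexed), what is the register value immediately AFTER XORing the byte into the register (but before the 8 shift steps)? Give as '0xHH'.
Answer: 0x15

Derivation:
Register before byte 4: 0x03
Byte 4: 0x16
0x03 XOR 0x16 = 0x15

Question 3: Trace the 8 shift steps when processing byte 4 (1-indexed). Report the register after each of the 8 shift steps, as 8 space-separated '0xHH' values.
After byte 1 (0xD1): reg=0x95
After byte 2 (0x28): reg=0x3A
After byte 3 (0x56): reg=0x03
Register before byte 4: 0x03
After XOR with byte 0x16: 0x15

Answer: 0x2A 0x54 0xA8 0x57 0xAE 0x5B 0xB6 0x6B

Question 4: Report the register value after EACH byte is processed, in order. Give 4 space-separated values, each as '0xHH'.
0x95 0x3A 0x03 0x6B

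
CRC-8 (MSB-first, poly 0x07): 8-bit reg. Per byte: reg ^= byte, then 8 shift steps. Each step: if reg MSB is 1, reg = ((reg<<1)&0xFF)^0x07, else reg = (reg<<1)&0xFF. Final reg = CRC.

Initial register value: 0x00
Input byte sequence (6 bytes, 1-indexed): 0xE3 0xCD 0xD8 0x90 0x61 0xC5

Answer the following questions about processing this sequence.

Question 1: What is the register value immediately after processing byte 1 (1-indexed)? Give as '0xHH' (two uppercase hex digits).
After byte 1 (0xE3): reg=0xA7

Answer: 0xA7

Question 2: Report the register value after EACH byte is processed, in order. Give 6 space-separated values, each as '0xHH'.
0xA7 0x11 0x71 0xA9 0x76 0x10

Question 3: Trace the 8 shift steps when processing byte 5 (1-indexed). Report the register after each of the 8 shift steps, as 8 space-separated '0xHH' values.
Answer: 0x97 0x29 0x52 0xA4 0x4F 0x9E 0x3B 0x76

Derivation:
After byte 1 (0xE3): reg=0xA7
After byte 2 (0xCD): reg=0x11
After byte 3 (0xD8): reg=0x71
After byte 4 (0x90): reg=0xA9
Register before byte 5: 0xA9
After XOR with byte 0x61: 0xC8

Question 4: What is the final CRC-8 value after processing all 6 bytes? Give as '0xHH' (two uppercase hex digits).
Answer: 0x10

Derivation:
After byte 1 (0xE3): reg=0xA7
After byte 2 (0xCD): reg=0x11
After byte 3 (0xD8): reg=0x71
After byte 4 (0x90): reg=0xA9
After byte 5 (0x61): reg=0x76
After byte 6 (0xC5): reg=0x10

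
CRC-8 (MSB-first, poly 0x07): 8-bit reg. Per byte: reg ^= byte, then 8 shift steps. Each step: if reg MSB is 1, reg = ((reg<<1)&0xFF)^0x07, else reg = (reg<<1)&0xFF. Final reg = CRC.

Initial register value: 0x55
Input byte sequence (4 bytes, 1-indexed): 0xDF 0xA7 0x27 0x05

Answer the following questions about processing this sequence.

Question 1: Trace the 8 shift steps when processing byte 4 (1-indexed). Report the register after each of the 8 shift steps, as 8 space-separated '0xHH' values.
After byte 1 (0xDF): reg=0xBF
After byte 2 (0xA7): reg=0x48
After byte 3 (0x27): reg=0x0A
Register before byte 4: 0x0A
After XOR with byte 0x05: 0x0F

Answer: 0x1E 0x3C 0x78 0xF0 0xE7 0xC9 0x95 0x2D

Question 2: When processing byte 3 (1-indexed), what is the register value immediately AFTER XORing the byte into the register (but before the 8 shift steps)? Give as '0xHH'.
Answer: 0x6F

Derivation:
Register before byte 3: 0x48
Byte 3: 0x27
0x48 XOR 0x27 = 0x6F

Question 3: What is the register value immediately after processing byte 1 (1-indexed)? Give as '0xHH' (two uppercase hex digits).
Answer: 0xBF

Derivation:
After byte 1 (0xDF): reg=0xBF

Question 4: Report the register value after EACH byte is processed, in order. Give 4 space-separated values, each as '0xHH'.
0xBF 0x48 0x0A 0x2D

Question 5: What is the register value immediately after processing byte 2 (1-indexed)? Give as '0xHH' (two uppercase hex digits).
After byte 1 (0xDF): reg=0xBF
After byte 2 (0xA7): reg=0x48

Answer: 0x48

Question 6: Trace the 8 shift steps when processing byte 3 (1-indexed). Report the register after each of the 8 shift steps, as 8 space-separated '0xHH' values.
After byte 1 (0xDF): reg=0xBF
After byte 2 (0xA7): reg=0x48
Register before byte 3: 0x48
After XOR with byte 0x27: 0x6F

Answer: 0xDE 0xBB 0x71 0xE2 0xC3 0x81 0x05 0x0A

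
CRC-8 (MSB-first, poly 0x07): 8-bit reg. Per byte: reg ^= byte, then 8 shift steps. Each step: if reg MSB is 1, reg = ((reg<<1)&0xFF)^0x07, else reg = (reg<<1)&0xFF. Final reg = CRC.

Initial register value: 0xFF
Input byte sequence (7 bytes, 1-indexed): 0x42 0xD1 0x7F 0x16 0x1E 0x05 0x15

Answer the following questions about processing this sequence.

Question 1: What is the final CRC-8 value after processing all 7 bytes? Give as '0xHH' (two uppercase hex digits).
After byte 1 (0x42): reg=0x3A
After byte 2 (0xD1): reg=0x9F
After byte 3 (0x7F): reg=0xAE
After byte 4 (0x16): reg=0x21
After byte 5 (0x1E): reg=0xBD
After byte 6 (0x05): reg=0x21
After byte 7 (0x15): reg=0x8C

Answer: 0x8C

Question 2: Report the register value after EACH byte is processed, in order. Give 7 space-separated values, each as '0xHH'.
0x3A 0x9F 0xAE 0x21 0xBD 0x21 0x8C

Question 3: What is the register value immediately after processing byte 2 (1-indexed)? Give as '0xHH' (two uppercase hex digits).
Answer: 0x9F

Derivation:
After byte 1 (0x42): reg=0x3A
After byte 2 (0xD1): reg=0x9F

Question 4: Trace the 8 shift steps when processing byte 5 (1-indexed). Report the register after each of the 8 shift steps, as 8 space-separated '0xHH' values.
After byte 1 (0x42): reg=0x3A
After byte 2 (0xD1): reg=0x9F
After byte 3 (0x7F): reg=0xAE
After byte 4 (0x16): reg=0x21
Register before byte 5: 0x21
After XOR with byte 0x1E: 0x3F

Answer: 0x7E 0xFC 0xFF 0xF9 0xF5 0xED 0xDD 0xBD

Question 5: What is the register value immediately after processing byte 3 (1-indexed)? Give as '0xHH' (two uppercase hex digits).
Answer: 0xAE

Derivation:
After byte 1 (0x42): reg=0x3A
After byte 2 (0xD1): reg=0x9F
After byte 3 (0x7F): reg=0xAE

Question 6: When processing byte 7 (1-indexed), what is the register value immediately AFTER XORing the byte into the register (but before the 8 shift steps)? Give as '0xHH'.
Answer: 0x34

Derivation:
Register before byte 7: 0x21
Byte 7: 0x15
0x21 XOR 0x15 = 0x34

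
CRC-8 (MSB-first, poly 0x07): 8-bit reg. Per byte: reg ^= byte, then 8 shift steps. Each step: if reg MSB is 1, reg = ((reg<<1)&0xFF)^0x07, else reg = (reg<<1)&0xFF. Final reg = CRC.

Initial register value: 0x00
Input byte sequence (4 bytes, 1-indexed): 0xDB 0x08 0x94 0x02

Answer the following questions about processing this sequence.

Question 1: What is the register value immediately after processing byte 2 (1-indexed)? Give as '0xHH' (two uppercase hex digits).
Answer: 0x15

Derivation:
After byte 1 (0xDB): reg=0x0F
After byte 2 (0x08): reg=0x15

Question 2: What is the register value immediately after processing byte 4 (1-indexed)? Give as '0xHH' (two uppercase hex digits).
Answer: 0xAD

Derivation:
After byte 1 (0xDB): reg=0x0F
After byte 2 (0x08): reg=0x15
After byte 3 (0x94): reg=0x8E
After byte 4 (0x02): reg=0xAD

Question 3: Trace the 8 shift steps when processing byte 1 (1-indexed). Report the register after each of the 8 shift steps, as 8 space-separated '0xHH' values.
Answer: 0xB1 0x65 0xCA 0x93 0x21 0x42 0x84 0x0F

Derivation:
Register before byte 1: 0x00
After XOR with byte 0xDB: 0xDB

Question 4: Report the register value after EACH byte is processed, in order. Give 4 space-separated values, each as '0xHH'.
0x0F 0x15 0x8E 0xAD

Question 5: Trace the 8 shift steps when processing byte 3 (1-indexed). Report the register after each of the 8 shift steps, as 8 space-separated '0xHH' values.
Answer: 0x05 0x0A 0x14 0x28 0x50 0xA0 0x47 0x8E

Derivation:
After byte 1 (0xDB): reg=0x0F
After byte 2 (0x08): reg=0x15
Register before byte 3: 0x15
After XOR with byte 0x94: 0x81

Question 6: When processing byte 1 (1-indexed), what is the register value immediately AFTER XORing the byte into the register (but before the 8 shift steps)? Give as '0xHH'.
Register before byte 1: 0x00
Byte 1: 0xDB
0x00 XOR 0xDB = 0xDB

Answer: 0xDB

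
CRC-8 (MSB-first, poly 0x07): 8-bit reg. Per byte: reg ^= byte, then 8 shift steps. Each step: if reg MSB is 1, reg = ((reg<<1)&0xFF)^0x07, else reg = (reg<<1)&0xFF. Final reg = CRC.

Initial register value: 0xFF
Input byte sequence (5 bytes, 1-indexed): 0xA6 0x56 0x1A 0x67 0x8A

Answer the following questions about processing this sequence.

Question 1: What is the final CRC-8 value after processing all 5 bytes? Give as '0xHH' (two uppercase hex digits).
After byte 1 (0xA6): reg=0x88
After byte 2 (0x56): reg=0x14
After byte 3 (0x1A): reg=0x2A
After byte 4 (0x67): reg=0xE4
After byte 5 (0x8A): reg=0x0D

Answer: 0x0D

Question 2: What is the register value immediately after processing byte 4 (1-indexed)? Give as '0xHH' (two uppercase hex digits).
Answer: 0xE4

Derivation:
After byte 1 (0xA6): reg=0x88
After byte 2 (0x56): reg=0x14
After byte 3 (0x1A): reg=0x2A
After byte 4 (0x67): reg=0xE4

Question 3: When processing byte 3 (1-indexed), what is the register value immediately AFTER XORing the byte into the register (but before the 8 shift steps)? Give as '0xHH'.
Answer: 0x0E

Derivation:
Register before byte 3: 0x14
Byte 3: 0x1A
0x14 XOR 0x1A = 0x0E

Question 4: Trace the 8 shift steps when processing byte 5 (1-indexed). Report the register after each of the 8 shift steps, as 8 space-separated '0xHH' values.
Answer: 0xDC 0xBF 0x79 0xF2 0xE3 0xC1 0x85 0x0D

Derivation:
After byte 1 (0xA6): reg=0x88
After byte 2 (0x56): reg=0x14
After byte 3 (0x1A): reg=0x2A
After byte 4 (0x67): reg=0xE4
Register before byte 5: 0xE4
After XOR with byte 0x8A: 0x6E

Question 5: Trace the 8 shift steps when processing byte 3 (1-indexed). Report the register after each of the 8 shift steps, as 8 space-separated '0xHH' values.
Answer: 0x1C 0x38 0x70 0xE0 0xC7 0x89 0x15 0x2A

Derivation:
After byte 1 (0xA6): reg=0x88
After byte 2 (0x56): reg=0x14
Register before byte 3: 0x14
After XOR with byte 0x1A: 0x0E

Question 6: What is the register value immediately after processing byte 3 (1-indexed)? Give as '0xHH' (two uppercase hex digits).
Answer: 0x2A

Derivation:
After byte 1 (0xA6): reg=0x88
After byte 2 (0x56): reg=0x14
After byte 3 (0x1A): reg=0x2A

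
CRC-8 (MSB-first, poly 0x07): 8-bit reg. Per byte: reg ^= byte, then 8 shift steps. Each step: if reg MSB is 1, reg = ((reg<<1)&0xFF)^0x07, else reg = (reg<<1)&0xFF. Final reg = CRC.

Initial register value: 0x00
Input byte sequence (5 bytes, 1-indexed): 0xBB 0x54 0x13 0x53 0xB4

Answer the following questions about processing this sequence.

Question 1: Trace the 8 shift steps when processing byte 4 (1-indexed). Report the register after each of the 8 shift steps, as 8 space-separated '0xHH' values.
Answer: 0xE8 0xD7 0xA9 0x55 0xAA 0x53 0xA6 0x4B

Derivation:
After byte 1 (0xBB): reg=0x28
After byte 2 (0x54): reg=0x73
After byte 3 (0x13): reg=0x27
Register before byte 4: 0x27
After XOR with byte 0x53: 0x74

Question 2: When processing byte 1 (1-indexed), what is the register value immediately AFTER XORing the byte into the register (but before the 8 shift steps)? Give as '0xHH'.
Register before byte 1: 0x00
Byte 1: 0xBB
0x00 XOR 0xBB = 0xBB

Answer: 0xBB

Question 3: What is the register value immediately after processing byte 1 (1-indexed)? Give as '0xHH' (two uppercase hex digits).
Answer: 0x28

Derivation:
After byte 1 (0xBB): reg=0x28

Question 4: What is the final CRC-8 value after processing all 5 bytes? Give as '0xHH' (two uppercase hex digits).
Answer: 0xF3

Derivation:
After byte 1 (0xBB): reg=0x28
After byte 2 (0x54): reg=0x73
After byte 3 (0x13): reg=0x27
After byte 4 (0x53): reg=0x4B
After byte 5 (0xB4): reg=0xF3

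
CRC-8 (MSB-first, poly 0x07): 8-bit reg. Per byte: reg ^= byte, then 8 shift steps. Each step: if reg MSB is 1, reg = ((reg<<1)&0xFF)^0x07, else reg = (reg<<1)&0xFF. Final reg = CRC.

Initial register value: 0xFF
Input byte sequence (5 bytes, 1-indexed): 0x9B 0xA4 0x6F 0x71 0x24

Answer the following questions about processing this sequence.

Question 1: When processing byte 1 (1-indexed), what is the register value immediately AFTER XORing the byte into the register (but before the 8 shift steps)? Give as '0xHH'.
Register before byte 1: 0xFF
Byte 1: 0x9B
0xFF XOR 0x9B = 0x64

Answer: 0x64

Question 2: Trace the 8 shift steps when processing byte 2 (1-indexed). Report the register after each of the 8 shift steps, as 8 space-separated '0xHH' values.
After byte 1 (0x9B): reg=0x3B
Register before byte 2: 0x3B
After XOR with byte 0xA4: 0x9F

Answer: 0x39 0x72 0xE4 0xCF 0x99 0x35 0x6A 0xD4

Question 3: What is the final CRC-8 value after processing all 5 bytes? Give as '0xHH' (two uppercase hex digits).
Answer: 0x4D

Derivation:
After byte 1 (0x9B): reg=0x3B
After byte 2 (0xA4): reg=0xD4
After byte 3 (0x6F): reg=0x28
After byte 4 (0x71): reg=0x88
After byte 5 (0x24): reg=0x4D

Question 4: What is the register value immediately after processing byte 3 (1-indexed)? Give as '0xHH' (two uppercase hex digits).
After byte 1 (0x9B): reg=0x3B
After byte 2 (0xA4): reg=0xD4
After byte 3 (0x6F): reg=0x28

Answer: 0x28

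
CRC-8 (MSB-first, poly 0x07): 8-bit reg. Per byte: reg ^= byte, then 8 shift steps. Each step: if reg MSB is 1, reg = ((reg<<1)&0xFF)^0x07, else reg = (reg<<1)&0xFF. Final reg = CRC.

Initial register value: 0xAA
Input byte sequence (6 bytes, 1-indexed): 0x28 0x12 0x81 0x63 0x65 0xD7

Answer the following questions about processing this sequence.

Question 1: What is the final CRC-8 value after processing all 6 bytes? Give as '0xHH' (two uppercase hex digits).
After byte 1 (0x28): reg=0x87
After byte 2 (0x12): reg=0xE2
After byte 3 (0x81): reg=0x2E
After byte 4 (0x63): reg=0xE4
After byte 5 (0x65): reg=0x8E
After byte 6 (0xD7): reg=0x88

Answer: 0x88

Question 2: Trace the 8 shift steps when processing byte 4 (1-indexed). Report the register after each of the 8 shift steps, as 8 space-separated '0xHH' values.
After byte 1 (0x28): reg=0x87
After byte 2 (0x12): reg=0xE2
After byte 3 (0x81): reg=0x2E
Register before byte 4: 0x2E
After XOR with byte 0x63: 0x4D

Answer: 0x9A 0x33 0x66 0xCC 0x9F 0x39 0x72 0xE4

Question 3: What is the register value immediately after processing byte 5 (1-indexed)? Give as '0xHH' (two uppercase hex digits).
After byte 1 (0x28): reg=0x87
After byte 2 (0x12): reg=0xE2
After byte 3 (0x81): reg=0x2E
After byte 4 (0x63): reg=0xE4
After byte 5 (0x65): reg=0x8E

Answer: 0x8E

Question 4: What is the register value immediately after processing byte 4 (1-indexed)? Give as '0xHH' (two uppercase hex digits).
After byte 1 (0x28): reg=0x87
After byte 2 (0x12): reg=0xE2
After byte 3 (0x81): reg=0x2E
After byte 4 (0x63): reg=0xE4

Answer: 0xE4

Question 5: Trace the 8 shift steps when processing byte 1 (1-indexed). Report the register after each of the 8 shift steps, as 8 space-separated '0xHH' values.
Register before byte 1: 0xAA
After XOR with byte 0x28: 0x82

Answer: 0x03 0x06 0x0C 0x18 0x30 0x60 0xC0 0x87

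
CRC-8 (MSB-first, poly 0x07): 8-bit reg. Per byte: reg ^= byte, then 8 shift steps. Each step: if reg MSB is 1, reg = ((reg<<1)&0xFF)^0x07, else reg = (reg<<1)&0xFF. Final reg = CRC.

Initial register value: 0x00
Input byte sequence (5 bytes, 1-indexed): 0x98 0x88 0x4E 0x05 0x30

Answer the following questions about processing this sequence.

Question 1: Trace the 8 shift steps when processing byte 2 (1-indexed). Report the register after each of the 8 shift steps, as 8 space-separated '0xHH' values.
Answer: 0x92 0x23 0x46 0x8C 0x1F 0x3E 0x7C 0xF8

Derivation:
After byte 1 (0x98): reg=0xC1
Register before byte 2: 0xC1
After XOR with byte 0x88: 0x49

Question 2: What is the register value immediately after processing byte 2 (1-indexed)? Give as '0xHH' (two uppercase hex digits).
Answer: 0xF8

Derivation:
After byte 1 (0x98): reg=0xC1
After byte 2 (0x88): reg=0xF8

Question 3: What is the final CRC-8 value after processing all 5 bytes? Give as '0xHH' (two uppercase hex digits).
Answer: 0x46

Derivation:
After byte 1 (0x98): reg=0xC1
After byte 2 (0x88): reg=0xF8
After byte 3 (0x4E): reg=0x0B
After byte 4 (0x05): reg=0x2A
After byte 5 (0x30): reg=0x46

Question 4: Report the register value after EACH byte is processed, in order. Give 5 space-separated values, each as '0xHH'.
0xC1 0xF8 0x0B 0x2A 0x46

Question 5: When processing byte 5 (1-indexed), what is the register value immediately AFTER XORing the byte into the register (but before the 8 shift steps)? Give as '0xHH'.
Register before byte 5: 0x2A
Byte 5: 0x30
0x2A XOR 0x30 = 0x1A

Answer: 0x1A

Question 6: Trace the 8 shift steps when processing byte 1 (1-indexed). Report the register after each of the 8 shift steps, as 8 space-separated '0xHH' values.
Register before byte 1: 0x00
After XOR with byte 0x98: 0x98

Answer: 0x37 0x6E 0xDC 0xBF 0x79 0xF2 0xE3 0xC1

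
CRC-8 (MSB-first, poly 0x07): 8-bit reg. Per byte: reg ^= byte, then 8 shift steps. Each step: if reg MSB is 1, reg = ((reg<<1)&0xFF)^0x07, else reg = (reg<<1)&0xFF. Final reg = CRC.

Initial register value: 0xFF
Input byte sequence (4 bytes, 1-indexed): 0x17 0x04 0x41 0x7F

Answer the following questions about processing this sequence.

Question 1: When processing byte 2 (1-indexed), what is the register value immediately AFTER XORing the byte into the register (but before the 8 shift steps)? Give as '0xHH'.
Answer: 0x92

Derivation:
Register before byte 2: 0x96
Byte 2: 0x04
0x96 XOR 0x04 = 0x92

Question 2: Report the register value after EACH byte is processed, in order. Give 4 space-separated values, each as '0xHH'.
0x96 0xF7 0x0B 0x4B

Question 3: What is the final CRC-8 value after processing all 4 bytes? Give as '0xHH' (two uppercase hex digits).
After byte 1 (0x17): reg=0x96
After byte 2 (0x04): reg=0xF7
After byte 3 (0x41): reg=0x0B
After byte 4 (0x7F): reg=0x4B

Answer: 0x4B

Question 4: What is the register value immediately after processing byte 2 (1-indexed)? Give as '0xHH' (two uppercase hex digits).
Answer: 0xF7

Derivation:
After byte 1 (0x17): reg=0x96
After byte 2 (0x04): reg=0xF7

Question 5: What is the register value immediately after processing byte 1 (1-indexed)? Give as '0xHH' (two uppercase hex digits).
Answer: 0x96

Derivation:
After byte 1 (0x17): reg=0x96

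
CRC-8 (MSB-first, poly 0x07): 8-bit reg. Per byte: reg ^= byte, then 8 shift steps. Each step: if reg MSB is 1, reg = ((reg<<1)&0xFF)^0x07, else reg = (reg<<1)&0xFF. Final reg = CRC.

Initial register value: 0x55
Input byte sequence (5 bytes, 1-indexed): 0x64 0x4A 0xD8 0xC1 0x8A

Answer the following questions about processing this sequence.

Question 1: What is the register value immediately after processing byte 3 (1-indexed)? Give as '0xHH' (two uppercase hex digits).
After byte 1 (0x64): reg=0x97
After byte 2 (0x4A): reg=0x1D
After byte 3 (0xD8): reg=0x55

Answer: 0x55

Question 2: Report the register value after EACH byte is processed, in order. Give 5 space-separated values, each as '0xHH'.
0x97 0x1D 0x55 0xE5 0x0A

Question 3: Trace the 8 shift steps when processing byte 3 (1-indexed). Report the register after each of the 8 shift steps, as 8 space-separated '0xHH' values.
Answer: 0x8D 0x1D 0x3A 0x74 0xE8 0xD7 0xA9 0x55

Derivation:
After byte 1 (0x64): reg=0x97
After byte 2 (0x4A): reg=0x1D
Register before byte 3: 0x1D
After XOR with byte 0xD8: 0xC5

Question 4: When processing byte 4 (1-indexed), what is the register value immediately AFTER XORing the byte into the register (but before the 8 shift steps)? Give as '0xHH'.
Answer: 0x94

Derivation:
Register before byte 4: 0x55
Byte 4: 0xC1
0x55 XOR 0xC1 = 0x94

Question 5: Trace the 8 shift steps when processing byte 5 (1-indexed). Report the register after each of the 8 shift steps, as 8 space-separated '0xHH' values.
Answer: 0xDE 0xBB 0x71 0xE2 0xC3 0x81 0x05 0x0A

Derivation:
After byte 1 (0x64): reg=0x97
After byte 2 (0x4A): reg=0x1D
After byte 3 (0xD8): reg=0x55
After byte 4 (0xC1): reg=0xE5
Register before byte 5: 0xE5
After XOR with byte 0x8A: 0x6F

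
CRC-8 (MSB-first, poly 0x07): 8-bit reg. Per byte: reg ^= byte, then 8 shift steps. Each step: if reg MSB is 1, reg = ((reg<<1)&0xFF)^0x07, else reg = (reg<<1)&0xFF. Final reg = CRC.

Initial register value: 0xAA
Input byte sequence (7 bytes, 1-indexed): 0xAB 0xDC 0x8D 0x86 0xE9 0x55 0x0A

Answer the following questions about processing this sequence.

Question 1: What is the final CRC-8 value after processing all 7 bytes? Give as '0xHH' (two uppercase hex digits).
Answer: 0x99

Derivation:
After byte 1 (0xAB): reg=0x07
After byte 2 (0xDC): reg=0x0F
After byte 3 (0x8D): reg=0x87
After byte 4 (0x86): reg=0x07
After byte 5 (0xE9): reg=0x84
After byte 6 (0x55): reg=0x39
After byte 7 (0x0A): reg=0x99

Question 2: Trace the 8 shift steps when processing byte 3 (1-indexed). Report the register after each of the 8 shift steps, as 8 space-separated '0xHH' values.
After byte 1 (0xAB): reg=0x07
After byte 2 (0xDC): reg=0x0F
Register before byte 3: 0x0F
After XOR with byte 0x8D: 0x82

Answer: 0x03 0x06 0x0C 0x18 0x30 0x60 0xC0 0x87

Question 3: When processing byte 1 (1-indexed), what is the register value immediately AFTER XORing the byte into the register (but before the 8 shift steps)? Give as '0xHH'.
Answer: 0x01

Derivation:
Register before byte 1: 0xAA
Byte 1: 0xAB
0xAA XOR 0xAB = 0x01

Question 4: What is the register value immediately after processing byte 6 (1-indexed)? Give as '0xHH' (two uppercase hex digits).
After byte 1 (0xAB): reg=0x07
After byte 2 (0xDC): reg=0x0F
After byte 3 (0x8D): reg=0x87
After byte 4 (0x86): reg=0x07
After byte 5 (0xE9): reg=0x84
After byte 6 (0x55): reg=0x39

Answer: 0x39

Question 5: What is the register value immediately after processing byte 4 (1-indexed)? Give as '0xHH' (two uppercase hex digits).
After byte 1 (0xAB): reg=0x07
After byte 2 (0xDC): reg=0x0F
After byte 3 (0x8D): reg=0x87
After byte 4 (0x86): reg=0x07

Answer: 0x07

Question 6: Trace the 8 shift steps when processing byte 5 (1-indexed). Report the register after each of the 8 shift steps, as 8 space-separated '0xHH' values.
After byte 1 (0xAB): reg=0x07
After byte 2 (0xDC): reg=0x0F
After byte 3 (0x8D): reg=0x87
After byte 4 (0x86): reg=0x07
Register before byte 5: 0x07
After XOR with byte 0xE9: 0xEE

Answer: 0xDB 0xB1 0x65 0xCA 0x93 0x21 0x42 0x84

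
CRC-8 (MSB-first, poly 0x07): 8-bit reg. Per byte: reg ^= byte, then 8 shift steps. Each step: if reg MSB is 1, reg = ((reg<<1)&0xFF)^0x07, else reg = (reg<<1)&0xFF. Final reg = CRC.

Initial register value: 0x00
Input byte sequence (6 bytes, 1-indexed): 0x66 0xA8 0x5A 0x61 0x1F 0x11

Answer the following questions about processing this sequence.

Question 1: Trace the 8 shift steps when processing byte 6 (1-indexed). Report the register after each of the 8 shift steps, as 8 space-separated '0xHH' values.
Answer: 0x49 0x92 0x23 0x46 0x8C 0x1F 0x3E 0x7C

Derivation:
After byte 1 (0x66): reg=0x35
After byte 2 (0xA8): reg=0xDA
After byte 3 (0x5A): reg=0x89
After byte 4 (0x61): reg=0x96
After byte 5 (0x1F): reg=0xB6
Register before byte 6: 0xB6
After XOR with byte 0x11: 0xA7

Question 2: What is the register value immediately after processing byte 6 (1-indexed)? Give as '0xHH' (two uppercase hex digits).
Answer: 0x7C

Derivation:
After byte 1 (0x66): reg=0x35
After byte 2 (0xA8): reg=0xDA
After byte 3 (0x5A): reg=0x89
After byte 4 (0x61): reg=0x96
After byte 5 (0x1F): reg=0xB6
After byte 6 (0x11): reg=0x7C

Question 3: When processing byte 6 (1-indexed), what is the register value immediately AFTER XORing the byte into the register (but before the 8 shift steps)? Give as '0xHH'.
Answer: 0xA7

Derivation:
Register before byte 6: 0xB6
Byte 6: 0x11
0xB6 XOR 0x11 = 0xA7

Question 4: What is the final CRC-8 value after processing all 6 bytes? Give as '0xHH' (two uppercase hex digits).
After byte 1 (0x66): reg=0x35
After byte 2 (0xA8): reg=0xDA
After byte 3 (0x5A): reg=0x89
After byte 4 (0x61): reg=0x96
After byte 5 (0x1F): reg=0xB6
After byte 6 (0x11): reg=0x7C

Answer: 0x7C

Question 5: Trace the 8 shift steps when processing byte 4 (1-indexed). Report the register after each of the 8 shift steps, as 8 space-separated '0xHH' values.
Answer: 0xD7 0xA9 0x55 0xAA 0x53 0xA6 0x4B 0x96

Derivation:
After byte 1 (0x66): reg=0x35
After byte 2 (0xA8): reg=0xDA
After byte 3 (0x5A): reg=0x89
Register before byte 4: 0x89
After XOR with byte 0x61: 0xE8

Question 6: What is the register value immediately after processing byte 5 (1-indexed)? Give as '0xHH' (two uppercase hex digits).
After byte 1 (0x66): reg=0x35
After byte 2 (0xA8): reg=0xDA
After byte 3 (0x5A): reg=0x89
After byte 4 (0x61): reg=0x96
After byte 5 (0x1F): reg=0xB6

Answer: 0xB6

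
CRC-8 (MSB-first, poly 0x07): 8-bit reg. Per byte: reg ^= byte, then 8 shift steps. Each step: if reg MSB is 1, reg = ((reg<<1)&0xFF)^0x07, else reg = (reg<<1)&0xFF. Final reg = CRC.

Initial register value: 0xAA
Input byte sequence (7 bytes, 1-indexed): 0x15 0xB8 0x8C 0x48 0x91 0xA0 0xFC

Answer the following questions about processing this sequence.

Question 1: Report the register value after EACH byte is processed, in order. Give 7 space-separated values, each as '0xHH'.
0x34 0xAD 0xE7 0x44 0x25 0x92 0x0D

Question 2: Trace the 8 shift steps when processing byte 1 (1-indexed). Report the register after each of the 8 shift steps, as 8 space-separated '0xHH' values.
Answer: 0x79 0xF2 0xE3 0xC1 0x85 0x0D 0x1A 0x34

Derivation:
Register before byte 1: 0xAA
After XOR with byte 0x15: 0xBF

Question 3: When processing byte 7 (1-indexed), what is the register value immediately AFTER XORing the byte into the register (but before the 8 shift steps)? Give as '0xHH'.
Answer: 0x6E

Derivation:
Register before byte 7: 0x92
Byte 7: 0xFC
0x92 XOR 0xFC = 0x6E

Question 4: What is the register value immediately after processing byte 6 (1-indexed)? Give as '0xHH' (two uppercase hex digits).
After byte 1 (0x15): reg=0x34
After byte 2 (0xB8): reg=0xAD
After byte 3 (0x8C): reg=0xE7
After byte 4 (0x48): reg=0x44
After byte 5 (0x91): reg=0x25
After byte 6 (0xA0): reg=0x92

Answer: 0x92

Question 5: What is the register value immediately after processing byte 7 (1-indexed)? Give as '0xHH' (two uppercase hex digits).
After byte 1 (0x15): reg=0x34
After byte 2 (0xB8): reg=0xAD
After byte 3 (0x8C): reg=0xE7
After byte 4 (0x48): reg=0x44
After byte 5 (0x91): reg=0x25
After byte 6 (0xA0): reg=0x92
After byte 7 (0xFC): reg=0x0D

Answer: 0x0D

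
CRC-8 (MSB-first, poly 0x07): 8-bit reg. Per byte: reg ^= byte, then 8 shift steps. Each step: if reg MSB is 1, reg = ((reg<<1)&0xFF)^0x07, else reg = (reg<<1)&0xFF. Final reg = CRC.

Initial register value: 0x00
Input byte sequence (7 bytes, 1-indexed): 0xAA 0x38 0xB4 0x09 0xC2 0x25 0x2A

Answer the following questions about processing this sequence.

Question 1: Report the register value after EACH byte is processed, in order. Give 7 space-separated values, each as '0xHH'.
0x5F 0x32 0x9B 0xF7 0x8B 0x43 0x18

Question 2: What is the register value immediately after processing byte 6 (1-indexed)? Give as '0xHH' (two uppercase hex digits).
Answer: 0x43

Derivation:
After byte 1 (0xAA): reg=0x5F
After byte 2 (0x38): reg=0x32
After byte 3 (0xB4): reg=0x9B
After byte 4 (0x09): reg=0xF7
After byte 5 (0xC2): reg=0x8B
After byte 6 (0x25): reg=0x43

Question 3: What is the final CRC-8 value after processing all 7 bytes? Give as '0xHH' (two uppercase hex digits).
Answer: 0x18

Derivation:
After byte 1 (0xAA): reg=0x5F
After byte 2 (0x38): reg=0x32
After byte 3 (0xB4): reg=0x9B
After byte 4 (0x09): reg=0xF7
After byte 5 (0xC2): reg=0x8B
After byte 6 (0x25): reg=0x43
After byte 7 (0x2A): reg=0x18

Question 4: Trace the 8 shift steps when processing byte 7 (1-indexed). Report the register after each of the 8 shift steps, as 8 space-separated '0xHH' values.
After byte 1 (0xAA): reg=0x5F
After byte 2 (0x38): reg=0x32
After byte 3 (0xB4): reg=0x9B
After byte 4 (0x09): reg=0xF7
After byte 5 (0xC2): reg=0x8B
After byte 6 (0x25): reg=0x43
Register before byte 7: 0x43
After XOR with byte 0x2A: 0x69

Answer: 0xD2 0xA3 0x41 0x82 0x03 0x06 0x0C 0x18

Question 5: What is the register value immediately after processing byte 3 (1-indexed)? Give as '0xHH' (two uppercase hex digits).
Answer: 0x9B

Derivation:
After byte 1 (0xAA): reg=0x5F
After byte 2 (0x38): reg=0x32
After byte 3 (0xB4): reg=0x9B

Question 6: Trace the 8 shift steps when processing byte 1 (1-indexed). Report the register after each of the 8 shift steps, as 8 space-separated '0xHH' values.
Answer: 0x53 0xA6 0x4B 0x96 0x2B 0x56 0xAC 0x5F

Derivation:
Register before byte 1: 0x00
After XOR with byte 0xAA: 0xAA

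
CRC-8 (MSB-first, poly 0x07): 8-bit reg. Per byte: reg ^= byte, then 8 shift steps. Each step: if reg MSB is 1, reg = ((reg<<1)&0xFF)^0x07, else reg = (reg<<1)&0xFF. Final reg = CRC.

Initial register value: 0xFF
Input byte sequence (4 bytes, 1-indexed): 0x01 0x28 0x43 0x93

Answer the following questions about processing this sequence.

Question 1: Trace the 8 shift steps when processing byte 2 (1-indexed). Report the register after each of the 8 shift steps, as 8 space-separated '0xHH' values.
After byte 1 (0x01): reg=0xF4
Register before byte 2: 0xF4
After XOR with byte 0x28: 0xDC

Answer: 0xBF 0x79 0xF2 0xE3 0xC1 0x85 0x0D 0x1A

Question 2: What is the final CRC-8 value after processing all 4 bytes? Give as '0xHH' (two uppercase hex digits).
After byte 1 (0x01): reg=0xF4
After byte 2 (0x28): reg=0x1A
After byte 3 (0x43): reg=0x88
After byte 4 (0x93): reg=0x41

Answer: 0x41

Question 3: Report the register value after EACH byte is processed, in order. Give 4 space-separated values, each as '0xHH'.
0xF4 0x1A 0x88 0x41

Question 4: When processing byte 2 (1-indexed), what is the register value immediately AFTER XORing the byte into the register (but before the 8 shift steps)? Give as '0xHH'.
Register before byte 2: 0xF4
Byte 2: 0x28
0xF4 XOR 0x28 = 0xDC

Answer: 0xDC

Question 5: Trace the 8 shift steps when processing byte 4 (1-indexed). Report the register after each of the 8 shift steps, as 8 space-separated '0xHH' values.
After byte 1 (0x01): reg=0xF4
After byte 2 (0x28): reg=0x1A
After byte 3 (0x43): reg=0x88
Register before byte 4: 0x88
After XOR with byte 0x93: 0x1B

Answer: 0x36 0x6C 0xD8 0xB7 0x69 0xD2 0xA3 0x41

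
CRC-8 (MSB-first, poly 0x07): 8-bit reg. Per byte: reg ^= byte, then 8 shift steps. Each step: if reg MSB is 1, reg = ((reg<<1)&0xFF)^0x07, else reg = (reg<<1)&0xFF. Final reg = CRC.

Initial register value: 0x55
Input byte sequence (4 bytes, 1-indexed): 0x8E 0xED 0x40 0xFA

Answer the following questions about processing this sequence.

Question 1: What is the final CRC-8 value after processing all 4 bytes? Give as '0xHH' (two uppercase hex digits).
After byte 1 (0x8E): reg=0x0F
After byte 2 (0xED): reg=0xA0
After byte 3 (0x40): reg=0xAE
After byte 4 (0xFA): reg=0xAB

Answer: 0xAB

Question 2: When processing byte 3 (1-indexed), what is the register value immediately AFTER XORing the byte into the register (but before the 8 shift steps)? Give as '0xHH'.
Answer: 0xE0

Derivation:
Register before byte 3: 0xA0
Byte 3: 0x40
0xA0 XOR 0x40 = 0xE0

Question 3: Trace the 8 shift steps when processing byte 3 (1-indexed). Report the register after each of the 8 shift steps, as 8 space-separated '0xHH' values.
After byte 1 (0x8E): reg=0x0F
After byte 2 (0xED): reg=0xA0
Register before byte 3: 0xA0
After XOR with byte 0x40: 0xE0

Answer: 0xC7 0x89 0x15 0x2A 0x54 0xA8 0x57 0xAE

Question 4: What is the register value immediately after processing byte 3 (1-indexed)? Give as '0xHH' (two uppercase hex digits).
Answer: 0xAE

Derivation:
After byte 1 (0x8E): reg=0x0F
After byte 2 (0xED): reg=0xA0
After byte 3 (0x40): reg=0xAE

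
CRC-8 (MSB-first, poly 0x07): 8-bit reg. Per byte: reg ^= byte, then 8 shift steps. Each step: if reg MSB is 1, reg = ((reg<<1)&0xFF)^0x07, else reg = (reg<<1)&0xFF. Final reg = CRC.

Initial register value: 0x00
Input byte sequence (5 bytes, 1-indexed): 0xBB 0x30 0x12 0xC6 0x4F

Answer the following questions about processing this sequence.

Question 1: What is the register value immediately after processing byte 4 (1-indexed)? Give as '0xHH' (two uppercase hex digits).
Answer: 0xD2

Derivation:
After byte 1 (0xBB): reg=0x28
After byte 2 (0x30): reg=0x48
After byte 3 (0x12): reg=0x81
After byte 4 (0xC6): reg=0xD2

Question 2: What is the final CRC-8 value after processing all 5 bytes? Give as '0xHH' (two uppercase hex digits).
Answer: 0xDA

Derivation:
After byte 1 (0xBB): reg=0x28
After byte 2 (0x30): reg=0x48
After byte 3 (0x12): reg=0x81
After byte 4 (0xC6): reg=0xD2
After byte 5 (0x4F): reg=0xDA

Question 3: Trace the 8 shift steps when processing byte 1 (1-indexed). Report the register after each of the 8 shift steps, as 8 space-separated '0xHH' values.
Register before byte 1: 0x00
After XOR with byte 0xBB: 0xBB

Answer: 0x71 0xE2 0xC3 0x81 0x05 0x0A 0x14 0x28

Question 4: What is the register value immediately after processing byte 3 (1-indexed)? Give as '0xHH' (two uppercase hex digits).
Answer: 0x81

Derivation:
After byte 1 (0xBB): reg=0x28
After byte 2 (0x30): reg=0x48
After byte 3 (0x12): reg=0x81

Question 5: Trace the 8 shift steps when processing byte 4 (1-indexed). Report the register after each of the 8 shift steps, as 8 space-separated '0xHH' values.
After byte 1 (0xBB): reg=0x28
After byte 2 (0x30): reg=0x48
After byte 3 (0x12): reg=0x81
Register before byte 4: 0x81
After XOR with byte 0xC6: 0x47

Answer: 0x8E 0x1B 0x36 0x6C 0xD8 0xB7 0x69 0xD2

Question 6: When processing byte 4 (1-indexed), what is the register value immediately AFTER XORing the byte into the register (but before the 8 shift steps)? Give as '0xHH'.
Register before byte 4: 0x81
Byte 4: 0xC6
0x81 XOR 0xC6 = 0x47

Answer: 0x47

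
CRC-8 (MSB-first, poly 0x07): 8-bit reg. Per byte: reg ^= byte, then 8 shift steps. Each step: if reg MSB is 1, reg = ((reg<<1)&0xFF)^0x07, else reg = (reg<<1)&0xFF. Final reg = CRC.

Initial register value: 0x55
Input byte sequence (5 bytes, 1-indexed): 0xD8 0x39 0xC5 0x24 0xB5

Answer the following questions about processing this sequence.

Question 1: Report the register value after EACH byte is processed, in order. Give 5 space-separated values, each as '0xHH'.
0xAA 0xF0 0x8B 0x44 0xD9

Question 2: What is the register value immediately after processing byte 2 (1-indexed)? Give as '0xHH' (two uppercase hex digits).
After byte 1 (0xD8): reg=0xAA
After byte 2 (0x39): reg=0xF0

Answer: 0xF0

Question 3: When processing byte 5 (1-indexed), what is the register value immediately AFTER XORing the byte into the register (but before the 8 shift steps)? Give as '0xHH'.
Answer: 0xF1

Derivation:
Register before byte 5: 0x44
Byte 5: 0xB5
0x44 XOR 0xB5 = 0xF1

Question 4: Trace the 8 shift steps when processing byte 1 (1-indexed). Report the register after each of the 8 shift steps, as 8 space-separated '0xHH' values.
Answer: 0x1D 0x3A 0x74 0xE8 0xD7 0xA9 0x55 0xAA

Derivation:
Register before byte 1: 0x55
After XOR with byte 0xD8: 0x8D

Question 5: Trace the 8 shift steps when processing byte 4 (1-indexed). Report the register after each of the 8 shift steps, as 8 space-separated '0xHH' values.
Answer: 0x59 0xB2 0x63 0xC6 0x8B 0x11 0x22 0x44

Derivation:
After byte 1 (0xD8): reg=0xAA
After byte 2 (0x39): reg=0xF0
After byte 3 (0xC5): reg=0x8B
Register before byte 4: 0x8B
After XOR with byte 0x24: 0xAF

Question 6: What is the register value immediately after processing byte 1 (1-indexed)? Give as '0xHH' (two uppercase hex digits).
Answer: 0xAA

Derivation:
After byte 1 (0xD8): reg=0xAA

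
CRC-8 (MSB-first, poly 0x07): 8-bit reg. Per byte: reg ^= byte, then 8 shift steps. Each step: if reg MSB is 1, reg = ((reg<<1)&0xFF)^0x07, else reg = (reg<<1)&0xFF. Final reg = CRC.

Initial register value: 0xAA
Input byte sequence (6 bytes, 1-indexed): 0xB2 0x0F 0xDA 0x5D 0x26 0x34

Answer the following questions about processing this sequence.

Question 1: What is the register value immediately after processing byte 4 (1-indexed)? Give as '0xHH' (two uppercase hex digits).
After byte 1 (0xB2): reg=0x48
After byte 2 (0x0F): reg=0xD2
After byte 3 (0xDA): reg=0x38
After byte 4 (0x5D): reg=0x3C

Answer: 0x3C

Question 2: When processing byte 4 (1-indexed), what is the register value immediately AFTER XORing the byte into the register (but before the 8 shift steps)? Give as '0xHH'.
Register before byte 4: 0x38
Byte 4: 0x5D
0x38 XOR 0x5D = 0x65

Answer: 0x65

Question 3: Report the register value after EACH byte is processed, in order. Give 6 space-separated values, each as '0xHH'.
0x48 0xD2 0x38 0x3C 0x46 0x59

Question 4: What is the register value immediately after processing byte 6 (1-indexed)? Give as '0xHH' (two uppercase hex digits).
After byte 1 (0xB2): reg=0x48
After byte 2 (0x0F): reg=0xD2
After byte 3 (0xDA): reg=0x38
After byte 4 (0x5D): reg=0x3C
After byte 5 (0x26): reg=0x46
After byte 6 (0x34): reg=0x59

Answer: 0x59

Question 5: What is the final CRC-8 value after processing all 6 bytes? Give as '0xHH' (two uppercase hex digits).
Answer: 0x59

Derivation:
After byte 1 (0xB2): reg=0x48
After byte 2 (0x0F): reg=0xD2
After byte 3 (0xDA): reg=0x38
After byte 4 (0x5D): reg=0x3C
After byte 5 (0x26): reg=0x46
After byte 6 (0x34): reg=0x59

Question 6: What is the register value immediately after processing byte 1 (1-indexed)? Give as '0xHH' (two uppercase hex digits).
After byte 1 (0xB2): reg=0x48

Answer: 0x48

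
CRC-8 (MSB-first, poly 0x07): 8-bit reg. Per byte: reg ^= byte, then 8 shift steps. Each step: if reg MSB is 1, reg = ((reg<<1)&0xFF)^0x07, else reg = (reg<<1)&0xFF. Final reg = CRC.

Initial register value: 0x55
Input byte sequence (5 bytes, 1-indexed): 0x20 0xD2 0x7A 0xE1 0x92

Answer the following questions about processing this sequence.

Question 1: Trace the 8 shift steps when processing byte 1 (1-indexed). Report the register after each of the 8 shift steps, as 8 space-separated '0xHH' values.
Answer: 0xEA 0xD3 0xA1 0x45 0x8A 0x13 0x26 0x4C

Derivation:
Register before byte 1: 0x55
After XOR with byte 0x20: 0x75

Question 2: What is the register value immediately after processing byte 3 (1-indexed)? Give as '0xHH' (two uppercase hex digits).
After byte 1 (0x20): reg=0x4C
After byte 2 (0xD2): reg=0xD3
After byte 3 (0x7A): reg=0x56

Answer: 0x56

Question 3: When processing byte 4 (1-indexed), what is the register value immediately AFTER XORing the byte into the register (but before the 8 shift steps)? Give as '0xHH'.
Answer: 0xB7

Derivation:
Register before byte 4: 0x56
Byte 4: 0xE1
0x56 XOR 0xE1 = 0xB7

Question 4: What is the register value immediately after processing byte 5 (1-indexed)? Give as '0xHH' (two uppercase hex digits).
Answer: 0xD3

Derivation:
After byte 1 (0x20): reg=0x4C
After byte 2 (0xD2): reg=0xD3
After byte 3 (0x7A): reg=0x56
After byte 4 (0xE1): reg=0x0C
After byte 5 (0x92): reg=0xD3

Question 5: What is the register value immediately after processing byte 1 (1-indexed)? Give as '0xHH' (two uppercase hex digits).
After byte 1 (0x20): reg=0x4C

Answer: 0x4C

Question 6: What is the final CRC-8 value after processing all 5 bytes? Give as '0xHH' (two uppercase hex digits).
Answer: 0xD3

Derivation:
After byte 1 (0x20): reg=0x4C
After byte 2 (0xD2): reg=0xD3
After byte 3 (0x7A): reg=0x56
After byte 4 (0xE1): reg=0x0C
After byte 5 (0x92): reg=0xD3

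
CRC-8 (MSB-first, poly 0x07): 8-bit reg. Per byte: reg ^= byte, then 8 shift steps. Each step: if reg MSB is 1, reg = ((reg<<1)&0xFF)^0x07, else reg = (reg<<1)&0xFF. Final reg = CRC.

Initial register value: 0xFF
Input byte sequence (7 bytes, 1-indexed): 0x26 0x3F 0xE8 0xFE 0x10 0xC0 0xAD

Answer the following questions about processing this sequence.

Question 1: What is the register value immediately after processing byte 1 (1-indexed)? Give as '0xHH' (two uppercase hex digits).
Answer: 0x01

Derivation:
After byte 1 (0x26): reg=0x01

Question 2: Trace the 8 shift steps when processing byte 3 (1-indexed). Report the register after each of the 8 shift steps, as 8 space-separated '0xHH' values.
After byte 1 (0x26): reg=0x01
After byte 2 (0x3F): reg=0xBA
Register before byte 3: 0xBA
After XOR with byte 0xE8: 0x52

Answer: 0xA4 0x4F 0x9E 0x3B 0x76 0xEC 0xDF 0xB9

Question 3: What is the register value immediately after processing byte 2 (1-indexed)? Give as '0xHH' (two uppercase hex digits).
Answer: 0xBA

Derivation:
After byte 1 (0x26): reg=0x01
After byte 2 (0x3F): reg=0xBA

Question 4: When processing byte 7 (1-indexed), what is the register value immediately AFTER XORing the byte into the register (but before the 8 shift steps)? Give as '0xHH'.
Answer: 0x24

Derivation:
Register before byte 7: 0x89
Byte 7: 0xAD
0x89 XOR 0xAD = 0x24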